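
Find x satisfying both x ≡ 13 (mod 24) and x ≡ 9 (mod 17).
349

Using Chinese Remainder Theorem:
M = 24 × 17 = 408
M1 = 17, M2 = 24
y1 = 17^(-1) mod 24 = 17
y2 = 24^(-1) mod 17 = 5
x = (13×17×17 + 9×24×5) mod 408 = 349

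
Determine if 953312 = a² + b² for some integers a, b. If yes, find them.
Not possible

Factorization: 953312 = 2^5 × 31^3
By Fermat: n is sum of two squares iff every prime p ≡ 3 (mod 4) appears to even power.
Prime(s) ≡ 3 (mod 4) with odd exponent: [(31, 3)]
Therefore 953312 cannot be expressed as a² + b².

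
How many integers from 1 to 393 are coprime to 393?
260

393 = 3 × 131
φ(n) = n × ∏(1 - 1/p) for each prime p dividing n
φ(393) = 393 × (1 - 1/3) × (1 - 1/131) = 260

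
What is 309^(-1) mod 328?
69

gcd(309, 328) = 1, so the inverse exists.
Extended Euclidean algorithm on (328, 309):
328 = 1 × 309 + 19  ⟹  19 = (1)·328 + (-1)·309
309 = 16 × 19 + 5  ⟹  5 = (-16)·328 + (17)·309
19 = 3 × 5 + 4  ⟹  4 = (49)·328 + (-52)·309
5 = 1 × 4 + 1  ⟹  1 = (-65)·328 + (69)·309
So (69)·309 ≡ 1 (mod 328), i.e. 309^(-1) ≡ 69 (mod 328).
Check: 309 × 69 = 21321 ≡ 1 (mod 328)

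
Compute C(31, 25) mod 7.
0

Using Lucas' theorem:
Write n=31 and k=25 in base 7:
n in base 7: [4, 3]
k in base 7: [3, 4]
C(31,25) mod 7 = ∏ C(n_i, k_i) mod 7
Digit binomials (mod 7): C(4,3) = 4; C(3,4) = 0 (k_i > n_i)
Product: 4 × 0 = 0 ≡ 0 (mod 7)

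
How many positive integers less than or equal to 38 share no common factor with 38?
18

38 = 2 × 19
φ(n) = n × ∏(1 - 1/p) for each prime p dividing n
φ(38) = 38 × (1 - 1/2) × (1 - 1/19) = 18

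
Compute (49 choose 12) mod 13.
0

Using Lucas' theorem:
Write n=49 and k=12 in base 13:
n in base 13: [3, 10]
k in base 13: [0, 12]
C(49,12) mod 13 = ∏ C(n_i, k_i) mod 13
Digit binomials (mod 13): C(3,0) = 1; C(10,12) = 0 (k_i > n_i)
Product: 1 × 0 = 0 ≡ 0 (mod 13)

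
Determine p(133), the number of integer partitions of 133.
7346629512

p(n) counts ways to write n as a sum of positive integers (order ignored).
Euler's pentagonal recurrence: p(k) = p(k-1) + p(k-2) - p(k-5) - p(k-7) + p(k-12) + p(k-15) - ... (offsets j(3j∓1)/2, signs ++--, p(0)=1, p(<0)=0).
DP table for k = 0..132: p(0)=1, p(1)=1, p(2)=2, p(3)=3, p(4)=5, p(5)=7, p(6)=11, p(7)=15, p(8)=22, p(9)=30, p(10)=42, p(11)=56, p(12)=77, p(13)=101, p(14)=135, p(15)=176, p(16)=231, p(17)=297, p(18)=385, p(19)=490, p(20)=627, p(21)=792, p(22)=1002, p(23)=1255, p(24)=1575, p(25)=1958, p(26)=2436, p(27)=3010, p(28)=3718, p(29)=4565, p(30)=5604, p(31)=6842, p(32)=8349, p(33)=10143, p(34)=12310, p(35)=14883, p(36)=17977, p(37)=21637, p(38)=26015, p(39)=31185, p(40)=37338, p(41)=44583, p(42)=53174, p(43)=63261, p(44)=75175, p(45)=89134, p(46)=105558, p(47)=124754, p(48)=147273, p(49)=173525, p(50)=204226, p(51)=239943, p(52)=281589, p(53)=329931, p(54)=386155, p(55)=451276, p(56)=526823, p(57)=614154, p(58)=715220, p(59)=831820, p(60)=966467, p(61)=1121505, p(62)=1300156, p(63)=1505499, p(64)=1741630, p(65)=2012558, p(66)=2323520, p(67)=2679689, p(68)=3087735, p(69)=3554345, p(70)=4087968, p(71)=4697205, p(72)=5392783, p(73)=6185689, p(74)=7089500, p(75)=8118264, p(76)=9289091, p(77)=10619863, p(78)=12132164, p(79)=13848650, p(80)=15796476, p(81)=18004327, p(82)=20506255, p(83)=23338469, p(84)=26543660, p(85)=30167357, p(86)=34262962, p(87)=38887673, p(88)=44108109, p(89)=49995925, p(90)=56634173, p(91)=64112359, p(92)=72533807, p(93)=82010177, p(94)=92669720, p(95)=104651419, p(96)=118114304, p(97)=133230930, p(98)=150198136, p(99)=169229875, p(100)=190569292, p(101)=214481126, p(102)=241265379, p(103)=271248950, p(104)=304801365, p(105)=342325709, p(106)=384276336, p(107)=431149389, p(108)=483502844, p(109)=541946240, p(110)=607163746, p(111)=679903203, p(112)=761002156, p(113)=851376628, p(114)=952050665, p(115)=1064144451, p(116)=1188908248, p(117)=1327710076, p(118)=1482074143, p(119)=1653668665, p(120)=1844349560, p(121)=2056148051, p(122)=2291320912, p(123)=2552338241, p(124)=2841940500, p(125)=3163127352, p(126)=3519222692, p(127)=3913864295, p(128)=4351078600, p(129)=4835271870, p(130)=5371315400, p(131)=5964539504, p(132)=6620830889.
Final step: p(133) = p(132) + p(131) - p(128) - p(126) + p(121) + p(118) - p(111) - p(107) + p(98) + p(93) - p(82) - p(76) + p(63) + p(56) - p(41) - p(33) + p(16) + p(7)
= 6620830889 + 5964539504 - 4351078600 - 3519222692 + 2056148051 + 1482074143 - 679903203 - 431149389 + 150198136 + 82010177 - 20506255 - 9289091 + 1505499 + 526823 - 44583 - 10143 + 231 + 15
= 7346629512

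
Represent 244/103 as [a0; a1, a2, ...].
[2; 2, 1, 2, 2, 5]

Euclidean algorithm steps:
244 = 2 × 103 + 38
103 = 2 × 38 + 27
38 = 1 × 27 + 11
27 = 2 × 11 + 5
11 = 2 × 5 + 1
5 = 5 × 1 + 0
Continued fraction: [2; 2, 1, 2, 2, 5]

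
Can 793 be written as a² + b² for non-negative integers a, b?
3² + 28² (a=3, b=28)

Factorization: 793 = 13 × 61
By Fermat: n is sum of two squares iff every prime p ≡ 3 (mod 4) appears to even power.
All primes ≡ 3 (mod 4) appear to even power.
Search a = 0, 1, 2, … for 793 - a² a perfect square: first hit at a = 3: 793 - 9 = 784 = 28².
793 = 3² + 28² = 9 + 784 ✓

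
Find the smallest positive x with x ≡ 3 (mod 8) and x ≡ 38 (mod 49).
283

Using Chinese Remainder Theorem:
M = 8 × 49 = 392
M1 = 49, M2 = 8
y1 = 49^(-1) mod 8 = 1
y2 = 8^(-1) mod 49 = 43
x = (3×49×1 + 38×8×43) mod 392 = 283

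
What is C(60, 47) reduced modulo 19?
0

Using Lucas' theorem:
Write n=60 and k=47 in base 19:
n in base 19: [3, 3]
k in base 19: [2, 9]
C(60,47) mod 19 = ∏ C(n_i, k_i) mod 19
Digit binomials (mod 19): C(3,2) = 3; C(3,9) = 0 (k_i > n_i)
Product: 3 × 0 = 0 ≡ 0 (mod 19)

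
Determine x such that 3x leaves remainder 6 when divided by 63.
x ≡ 2 (mod 21)

gcd(3, 63) = 3, which divides 6, so solutions exist.
Divide through by 3: x ≡ 2 (mod 21).
The coefficient of x is now 1, so x ≡ 2 (mod 21).
Check: 3 × 2 = 6 ≡ 6 (mod 63).
x ≡ 2 (mod 21), giving 3 solutions mod 63.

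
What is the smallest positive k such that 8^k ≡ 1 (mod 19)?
6

19 is prime, so ord(8) divides φ(19) = 18.
Divisors of 18: 1, 2, 3, 6, 9, 18.
Repeated squaring: 8^1 ≡ 8, 8^2 ≡ 7, 8^4 ≡ 11, 8^8 ≡ 7, 8^16 ≡ 11 (mod 19).
Test 8^d mod 19 for each divisor d in increasing order:
8^1 ≡ 8
8^2 ≡ 7
8^3 = 8^2·8^1 ≡ 18
8^6 = 8^4·8^2 ≡ 1  ← first divisor giving 1
The order is 6.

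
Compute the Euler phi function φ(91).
72

91 = 7 × 13
φ(n) = n × ∏(1 - 1/p) for each prime p dividing n
φ(91) = 91 × (1 - 1/7) × (1 - 1/13) = 72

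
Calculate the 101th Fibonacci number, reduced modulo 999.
581

Matrix identity: Q^n = [[F_(n+1), F_n], [F_n, F_(n-1)]] with Q = [[1,1],[1,0]].
n = 101 = 1100101₂. Square-and-multiply, entries mod 999:
Q^1 = [[1,1],[1,0]]
Q^3 = (Q^1)²·Q = [[3,2],[2,1]]
Q^6 = (Q^3)² = [[13,8],[8,5]]
Q^12 = (Q^6)² = [[233,144],[144,89]]
Q^25 = (Q^12)²·Q = [[514,100],[100,414]]
Q^50 = (Q^25)² = [[470,892],[892,577]]
Q^101 = (Q^50)²·Q = [[440,581],[581,858]]
F_101 mod 999 = Q^101[0][1] = 581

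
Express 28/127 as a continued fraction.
[0; 4, 1, 1, 6, 2]

Euclidean algorithm steps:
28 = 0 × 127 + 28
127 = 4 × 28 + 15
28 = 1 × 15 + 13
15 = 1 × 13 + 2
13 = 6 × 2 + 1
2 = 2 × 1 + 0
Continued fraction: [0; 4, 1, 1, 6, 2]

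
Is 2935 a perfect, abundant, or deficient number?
deficient

Proper divisors of 2935: sum = 1 + 5 + 587 = 593
Since 593 < 2935, 2935 is deficient.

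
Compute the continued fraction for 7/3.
[2; 3]

Euclidean algorithm steps:
7 = 2 × 3 + 1
3 = 3 × 1 + 0
Continued fraction: [2; 3]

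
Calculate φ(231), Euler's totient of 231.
120

231 = 3 × 7 × 11
φ(n) = n × ∏(1 - 1/p) for each prime p dividing n
φ(231) = 231 × (1 - 1/3) × (1 - 1/7) × (1 - 1/11) = 120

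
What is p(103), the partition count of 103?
271248950

p(n) counts ways to write n as a sum of positive integers (order ignored).
Euler's pentagonal recurrence: p(k) = p(k-1) + p(k-2) - p(k-5) - p(k-7) + p(k-12) + p(k-15) - ... (offsets j(3j∓1)/2, signs ++--, p(0)=1, p(<0)=0).
DP table for k = 0..102: p(0)=1, p(1)=1, p(2)=2, p(3)=3, p(4)=5, p(5)=7, p(6)=11, p(7)=15, p(8)=22, p(9)=30, p(10)=42, p(11)=56, p(12)=77, p(13)=101, p(14)=135, p(15)=176, p(16)=231, p(17)=297, p(18)=385, p(19)=490, p(20)=627, p(21)=792, p(22)=1002, p(23)=1255, p(24)=1575, p(25)=1958, p(26)=2436, p(27)=3010, p(28)=3718, p(29)=4565, p(30)=5604, p(31)=6842, p(32)=8349, p(33)=10143, p(34)=12310, p(35)=14883, p(36)=17977, p(37)=21637, p(38)=26015, p(39)=31185, p(40)=37338, p(41)=44583, p(42)=53174, p(43)=63261, p(44)=75175, p(45)=89134, p(46)=105558, p(47)=124754, p(48)=147273, p(49)=173525, p(50)=204226, p(51)=239943, p(52)=281589, p(53)=329931, p(54)=386155, p(55)=451276, p(56)=526823, p(57)=614154, p(58)=715220, p(59)=831820, p(60)=966467, p(61)=1121505, p(62)=1300156, p(63)=1505499, p(64)=1741630, p(65)=2012558, p(66)=2323520, p(67)=2679689, p(68)=3087735, p(69)=3554345, p(70)=4087968, p(71)=4697205, p(72)=5392783, p(73)=6185689, p(74)=7089500, p(75)=8118264, p(76)=9289091, p(77)=10619863, p(78)=12132164, p(79)=13848650, p(80)=15796476, p(81)=18004327, p(82)=20506255, p(83)=23338469, p(84)=26543660, p(85)=30167357, p(86)=34262962, p(87)=38887673, p(88)=44108109, p(89)=49995925, p(90)=56634173, p(91)=64112359, p(92)=72533807, p(93)=82010177, p(94)=92669720, p(95)=104651419, p(96)=118114304, p(97)=133230930, p(98)=150198136, p(99)=169229875, p(100)=190569292, p(101)=214481126, p(102)=241265379.
Final step: p(103) = p(102) + p(101) - p(98) - p(96) + p(91) + p(88) - p(81) - p(77) + p(68) + p(63) - p(52) - p(46) + p(33) + p(26) - p(11) - p(3)
= 241265379 + 214481126 - 150198136 - 118114304 + 64112359 + 44108109 - 18004327 - 10619863 + 3087735 + 1505499 - 281589 - 105558 + 10143 + 2436 - 56 - 3
= 271248950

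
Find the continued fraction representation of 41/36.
[1; 7, 5]

Euclidean algorithm steps:
41 = 1 × 36 + 5
36 = 7 × 5 + 1
5 = 5 × 1 + 0
Continued fraction: [1; 7, 5]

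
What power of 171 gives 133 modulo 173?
128

Baby-step giant-step with step n = ⌈√173⌉ = 14.
Baby steps 171^j mod 173 (j:value) for j=0..13: 0:1, 1:171, 2:4, 3:165, 4:16, 5:141, 6:64, 7:45, 8:83, 9:7, 10:159, 11:28, 12:117, 13:112.
Giant-step multiplier: 171^(-14) ≡ 171^(172-14) = 171^158 ≡ 78 (mod 173).
Giant steps γ_i = 133·78^i mod 173: γ_0=133, γ_1=167, γ_2=51, γ_3=172, γ_4=95, γ_5=144, γ_6=160, γ_7=24, γ_8=142, γ_9=4 (in table at j=2).
x = i·n + j = 9·14 + 2 = 128.
Check: 171^128 ≡ 133 (mod 173).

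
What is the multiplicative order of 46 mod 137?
136

137 is prime, so ord(46) divides φ(137) = 136.
Divisors of 136: 1, 2, 4, 8, 17, 34, 68, 136.
Repeated squaring: 46^1 ≡ 46, 46^2 ≡ 61, 46^4 ≡ 22, 46^8 ≡ 73, 46^16 ≡ 123, 46^32 ≡ 59, 46^64 ≡ 56, 46^128 ≡ 122 (mod 137).
Test 46^d mod 137 for each divisor d in increasing order:
46^1 ≡ 46
46^2 ≡ 61
46^4 ≡ 22
46^8 ≡ 73
46^17 = 46^16·46^1 ≡ 41
46^34 = 46^32·46^2 ≡ 37
46^68 = 46^64·46^4 ≡ 136
46^136 = 46^128·46^8 ≡ 1  ← first divisor giving 1
The order is 136.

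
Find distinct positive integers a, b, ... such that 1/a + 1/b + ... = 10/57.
1/6 + 1/114

Greedy algorithm:
10/57: ceiling(57/10) = 6, use 1/6
1/114: ceiling(114/1) = 114, use 1/114
Result: 10/57 = 1/6 + 1/114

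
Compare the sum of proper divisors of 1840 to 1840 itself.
abundant

Proper divisors of 1840: sum = 1 + 2 + 4 + 5 + 8 + 10 + 16 + 20 + ... + 230 + 368 + 460 + 920 (19 divisors) = 2624
Since 2624 > 1840, 1840 is abundant.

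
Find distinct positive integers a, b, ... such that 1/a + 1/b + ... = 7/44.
1/7 + 1/62 + 1/9548

Greedy algorithm:
7/44: ceiling(44/7) = 7, use 1/7
5/308: ceiling(308/5) = 62, use 1/62
1/9548: ceiling(9548/1) = 9548, use 1/9548
Result: 7/44 = 1/7 + 1/62 + 1/9548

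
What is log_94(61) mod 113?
18

Baby-step giant-step with step n = ⌈√113⌉ = 11.
Baby steps 94^j mod 113 (j:value) for j=0..10: 0:1, 1:94, 2:22, 3:34, 4:32, 5:70, 6:26, 7:71, 8:7, 9:93, 10:41.
Giant-step multiplier: 94^(-11) ≡ 94^(112-11) = 94^101 ≡ 66 (mod 113).
Giant steps γ_i = 61·66^i mod 113: γ_0=61, γ_1=71 (in table at j=7).
x = i·n + j = 1·11 + 7 = 18.
Check: 94^18 ≡ 61 (mod 113).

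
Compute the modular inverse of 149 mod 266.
25

gcd(149, 266) = 1, so the inverse exists.
Extended Euclidean algorithm on (266, 149):
266 = 1 × 149 + 117  ⟹  117 = (1)·266 + (-1)·149
149 = 1 × 117 + 32  ⟹  32 = (-1)·266 + (2)·149
117 = 3 × 32 + 21  ⟹  21 = (4)·266 + (-7)·149
32 = 1 × 21 + 11  ⟹  11 = (-5)·266 + (9)·149
21 = 1 × 11 + 10  ⟹  10 = (9)·266 + (-16)·149
11 = 1 × 10 + 1  ⟹  1 = (-14)·266 + (25)·149
So (25)·149 ≡ 1 (mod 266), i.e. 149^(-1) ≡ 25 (mod 266).
Check: 149 × 25 = 3725 ≡ 1 (mod 266)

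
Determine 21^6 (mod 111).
84

Repeated squaring. Binary of 6 = 110.
21^1 ≡ 21 (mod 111); 21^2 ≡ 108 (mod 111); 21^4 ≡ 9 (mod 111)
21^6 = 21^2 × 21^4 ≡ 84 (mod 111)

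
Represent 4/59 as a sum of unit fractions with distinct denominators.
1/15 + 1/885

Greedy algorithm:
4/59: ceiling(59/4) = 15, use 1/15
1/885: ceiling(885/1) = 885, use 1/885
Result: 4/59 = 1/15 + 1/885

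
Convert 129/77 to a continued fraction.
[1; 1, 2, 12, 2]

Euclidean algorithm steps:
129 = 1 × 77 + 52
77 = 1 × 52 + 25
52 = 2 × 25 + 2
25 = 12 × 2 + 1
2 = 2 × 1 + 0
Continued fraction: [1; 1, 2, 12, 2]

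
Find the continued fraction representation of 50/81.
[0; 1, 1, 1, 1, 1, 1, 2, 2]

Euclidean algorithm steps:
50 = 0 × 81 + 50
81 = 1 × 50 + 31
50 = 1 × 31 + 19
31 = 1 × 19 + 12
19 = 1 × 12 + 7
12 = 1 × 7 + 5
7 = 1 × 5 + 2
5 = 2 × 2 + 1
2 = 2 × 1 + 0
Continued fraction: [0; 1, 1, 1, 1, 1, 1, 2, 2]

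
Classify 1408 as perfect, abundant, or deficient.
abundant

Proper divisors of 1408: sum = 1 + 2 + 4 + 8 + 11 + 16 + 22 + 32 + 44 + 64 + 88 + 128 + 176 + 352 + 704 = 1652
Since 1652 > 1408, 1408 is abundant.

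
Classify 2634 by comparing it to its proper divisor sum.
abundant

Proper divisors of 2634: sum = 1 + 2 + 3 + 6 + 439 + 878 + 1317 = 2646
Since 2646 > 2634, 2634 is abundant.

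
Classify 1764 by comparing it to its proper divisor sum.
abundant

Proper divisors of 1764: sum = 1 + 2 + 3 + 4 + 6 + 7 + 9 + 12 + ... + 294 + 441 + 588 + 882 (26 divisors) = 3423
Since 3423 > 1764, 1764 is abundant.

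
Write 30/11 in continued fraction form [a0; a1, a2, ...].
[2; 1, 2, 1, 2]

Euclidean algorithm steps:
30 = 2 × 11 + 8
11 = 1 × 8 + 3
8 = 2 × 3 + 2
3 = 1 × 2 + 1
2 = 2 × 1 + 0
Continued fraction: [2; 1, 2, 1, 2]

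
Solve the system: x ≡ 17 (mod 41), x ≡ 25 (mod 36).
673

Using Chinese Remainder Theorem:
M = 41 × 36 = 1476
M1 = 36, M2 = 41
y1 = 36^(-1) mod 41 = 8
y2 = 41^(-1) mod 36 = 29
x = (17×36×8 + 25×41×29) mod 1476 = 673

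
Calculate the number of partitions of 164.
156919475295

p(n) counts ways to write n as a sum of positive integers (order ignored).
Euler's pentagonal recurrence: p(k) = p(k-1) + p(k-2) - p(k-5) - p(k-7) + p(k-12) + p(k-15) - ... (offsets j(3j∓1)/2, signs ++--, p(0)=1, p(<0)=0).
DP table for k = 0..163: p(0)=1, p(1)=1, p(2)=2, p(3)=3, p(4)=5, p(5)=7, p(6)=11, p(7)=15, p(8)=22, p(9)=30, p(10)=42, p(11)=56, p(12)=77, p(13)=101, p(14)=135, p(15)=176, p(16)=231, p(17)=297, p(18)=385, p(19)=490, p(20)=627, p(21)=792, p(22)=1002, p(23)=1255, p(24)=1575, p(25)=1958, p(26)=2436, p(27)=3010, p(28)=3718, p(29)=4565, p(30)=5604, p(31)=6842, p(32)=8349, p(33)=10143, p(34)=12310, p(35)=14883, p(36)=17977, p(37)=21637, p(38)=26015, p(39)=31185, p(40)=37338, p(41)=44583, p(42)=53174, p(43)=63261, p(44)=75175, p(45)=89134, p(46)=105558, p(47)=124754, p(48)=147273, p(49)=173525, p(50)=204226, p(51)=239943, p(52)=281589, p(53)=329931, p(54)=386155, p(55)=451276, p(56)=526823, p(57)=614154, p(58)=715220, p(59)=831820, p(60)=966467, p(61)=1121505, p(62)=1300156, p(63)=1505499, p(64)=1741630, p(65)=2012558, p(66)=2323520, p(67)=2679689, p(68)=3087735, p(69)=3554345, p(70)=4087968, p(71)=4697205, p(72)=5392783, p(73)=6185689, p(74)=7089500, p(75)=8118264, p(76)=9289091, p(77)=10619863, p(78)=12132164, p(79)=13848650, p(80)=15796476, p(81)=18004327, p(82)=20506255, p(83)=23338469, p(84)=26543660, p(85)=30167357, p(86)=34262962, p(87)=38887673, p(88)=44108109, p(89)=49995925, p(90)=56634173, p(91)=64112359, p(92)=72533807, p(93)=82010177, p(94)=92669720, p(95)=104651419, p(96)=118114304, p(97)=133230930, p(98)=150198136, p(99)=169229875, p(100)=190569292, p(101)=214481126, p(102)=241265379, p(103)=271248950, p(104)=304801365, p(105)=342325709, p(106)=384276336, p(107)=431149389, p(108)=483502844, p(109)=541946240, p(110)=607163746, p(111)=679903203, p(112)=761002156, p(113)=851376628, p(114)=952050665, p(115)=1064144451, p(116)=1188908248, p(117)=1327710076, p(118)=1482074143, p(119)=1653668665, p(120)=1844349560, p(121)=2056148051, p(122)=2291320912, p(123)=2552338241, p(124)=2841940500, p(125)=3163127352, p(126)=3519222692, p(127)=3913864295, p(128)=4351078600, p(129)=4835271870, p(130)=5371315400, p(131)=5964539504, p(132)=6620830889, p(133)=7346629512, p(134)=8149040695, p(135)=9035836076, p(136)=10015581680, p(137)=11097645016, p(138)=12292341831, p(139)=13610949895, p(140)=15065878135, p(141)=16670689208, p(142)=18440293320, p(143)=20390982757, p(144)=22540654445, p(145)=24908858009, p(146)=27517052599, p(147)=30388671978, p(148)=33549419497, p(149)=37027355200, p(150)=40853235313, p(151)=45060624582, p(152)=49686288421, p(153)=54770336324, p(154)=60356673280, p(155)=66493182097, p(156)=73232243759, p(157)=80630964769, p(158)=88751778802, p(159)=97662728555, p(160)=107438159466, p(161)=118159068427, p(162)=129913904637, p(163)=142798995930.
Final step: p(164) = p(163) + p(162) - p(159) - p(157) + p(152) + p(149) - p(142) - p(138) + p(129) + p(124) - p(113) - p(107) + p(94) + p(87) - p(72) - p(64) + p(47) + p(38) - p(19) - p(9)
= 142798995930 + 129913904637 - 97662728555 - 80630964769 + 49686288421 + 37027355200 - 18440293320 - 12292341831 + 4835271870 + 2841940500 - 851376628 - 431149389 + 92669720 + 38887673 - 5392783 - 1741630 + 124754 + 26015 - 490 - 30
= 156919475295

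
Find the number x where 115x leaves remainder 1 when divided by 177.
157

gcd(115, 177) = 1, so the inverse exists.
Extended Euclidean algorithm on (177, 115):
177 = 1 × 115 + 62  ⟹  62 = (1)·177 + (-1)·115
115 = 1 × 62 + 53  ⟹  53 = (-1)·177 + (2)·115
62 = 1 × 53 + 9  ⟹  9 = (2)·177 + (-3)·115
53 = 5 × 9 + 8  ⟹  8 = (-11)·177 + (17)·115
9 = 1 × 8 + 1  ⟹  1 = (13)·177 + (-20)·115
So (-20)·115 ≡ 1 (mod 177), i.e. 115^(-1) ≡ -20 ≡ 157 (mod 177).
Check: 115 × 157 = 18055 ≡ 1 (mod 177)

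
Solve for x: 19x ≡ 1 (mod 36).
19

gcd(19, 36) = 1, so the inverse exists.
Extended Euclidean algorithm on (36, 19):
36 = 1 × 19 + 17  ⟹  17 = (1)·36 + (-1)·19
19 = 1 × 17 + 2  ⟹  2 = (-1)·36 + (2)·19
17 = 8 × 2 + 1  ⟹  1 = (9)·36 + (-17)·19
So (-17)·19 ≡ 1 (mod 36), i.e. 19^(-1) ≡ -17 ≡ 19 (mod 36).
Check: 19 × 19 = 361 ≡ 1 (mod 36)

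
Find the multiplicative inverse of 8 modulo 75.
47

gcd(8, 75) = 1, so the inverse exists.
Extended Euclidean algorithm on (75, 8):
75 = 9 × 8 + 3  ⟹  3 = (1)·75 + (-9)·8
8 = 2 × 3 + 2  ⟹  2 = (-2)·75 + (19)·8
3 = 1 × 2 + 1  ⟹  1 = (3)·75 + (-28)·8
So (-28)·8 ≡ 1 (mod 75), i.e. 8^(-1) ≡ -28 ≡ 47 (mod 75).
Check: 8 × 47 = 376 ≡ 1 (mod 75)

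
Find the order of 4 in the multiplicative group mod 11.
5

11 is prime, so ord(4) divides φ(11) = 10.
Divisors of 10: 1, 2, 5, 10.
Repeated squaring: 4^1 ≡ 4, 4^2 ≡ 5, 4^4 ≡ 3, 4^8 ≡ 9 (mod 11).
Test 4^d mod 11 for each divisor d in increasing order:
4^1 ≡ 4
4^2 ≡ 5
4^5 = 4^4·4^1 ≡ 1  ← first divisor giving 1
The order is 5.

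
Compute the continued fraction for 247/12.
[20; 1, 1, 2, 2]

Euclidean algorithm steps:
247 = 20 × 12 + 7
12 = 1 × 7 + 5
7 = 1 × 5 + 2
5 = 2 × 2 + 1
2 = 2 × 1 + 0
Continued fraction: [20; 1, 1, 2, 2]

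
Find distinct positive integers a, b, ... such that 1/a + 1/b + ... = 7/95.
1/14 + 1/444 + 1/295260

Greedy algorithm:
7/95: ceiling(95/7) = 14, use 1/14
3/1330: ceiling(1330/3) = 444, use 1/444
1/295260: ceiling(295260/1) = 295260, use 1/295260
Result: 7/95 = 1/14 + 1/444 + 1/295260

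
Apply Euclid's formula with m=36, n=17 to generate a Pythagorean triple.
(1007, 1224, 1585)

Euclid's formula: a = m² - n², b = 2mn, c = m² + n²
m = 36, n = 17
a = 36² - 17² = 1296 - 289 = 1007
b = 2 × 36 × 17 = 1224
c = 36² + 17² = 1296 + 289 = 1585
Verification: 1007² + 1224² = 1014049 + 1498176 = 2512225 = 1585² ✓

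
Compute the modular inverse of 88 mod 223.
185

gcd(88, 223) = 1, so the inverse exists.
Extended Euclidean algorithm on (223, 88):
223 = 2 × 88 + 47  ⟹  47 = (1)·223 + (-2)·88
88 = 1 × 47 + 41  ⟹  41 = (-1)·223 + (3)·88
47 = 1 × 41 + 6  ⟹  6 = (2)·223 + (-5)·88
41 = 6 × 6 + 5  ⟹  5 = (-13)·223 + (33)·88
6 = 1 × 5 + 1  ⟹  1 = (15)·223 + (-38)·88
So (-38)·88 ≡ 1 (mod 223), i.e. 88^(-1) ≡ -38 ≡ 185 (mod 223).
Check: 88 × 185 = 16280 ≡ 1 (mod 223)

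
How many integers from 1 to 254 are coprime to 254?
126

254 = 2 × 127
φ(n) = n × ∏(1 - 1/p) for each prime p dividing n
φ(254) = 254 × (1 - 1/2) × (1 - 1/127) = 126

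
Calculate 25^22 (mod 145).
25

Repeated squaring. Binary of 22 = 10110.
25^1 ≡ 25 (mod 145); 25^2 ≡ 45 (mod 145); 25^4 ≡ 140 (mod 145); 25^8 ≡ 25 (mod 145); 25^16 ≡ 45 (mod 145)
25^22 = 25^2 × 25^4 × 25^16 ≡ 25 (mod 145)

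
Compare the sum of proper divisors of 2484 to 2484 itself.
abundant

Proper divisors of 2484: sum = 1 + 2 + 3 + 4 + 6 + 9 + 12 + 18 + ... + 414 + 621 + 828 + 1242 (23 divisors) = 4236
Since 4236 > 2484, 2484 is abundant.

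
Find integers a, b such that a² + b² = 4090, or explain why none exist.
11² + 63² (a=11, b=63)

Factorization: 4090 = 2 × 5 × 409
By Fermat: n is sum of two squares iff every prime p ≡ 3 (mod 4) appears to even power.
All primes ≡ 3 (mod 4) appear to even power.
Search a = 0, 1, 2, … for 4090 - a² a perfect square: first hit at a = 11: 4090 - 121 = 3969 = 63².
4090 = 11² + 63² = 121 + 3969 ✓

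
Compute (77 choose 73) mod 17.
7

Using Lucas' theorem:
Write n=77 and k=73 in base 17:
n in base 17: [4, 9]
k in base 17: [4, 5]
C(77,73) mod 17 = ∏ C(n_i, k_i) mod 17
Digit binomials (mod 17): C(4,4) = 1; C(9,5) = 126 ≡ 7
Product: 1 × 7 = 7 ≡ 7 (mod 17)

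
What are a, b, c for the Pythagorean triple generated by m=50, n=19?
(2139, 1900, 2861)

Euclid's formula: a = m² - n², b = 2mn, c = m² + n²
m = 50, n = 19
a = 50² - 19² = 2500 - 361 = 2139
b = 2 × 50 × 19 = 1900
c = 50² + 19² = 2500 + 361 = 2861
Verification: 2139² + 1900² = 4575321 + 3610000 = 8185321 = 2861² ✓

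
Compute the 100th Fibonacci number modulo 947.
73

Matrix identity: Q^n = [[F_(n+1), F_n], [F_n, F_(n-1)]] with Q = [[1,1],[1,0]].
n = 100 = 1100100₂. Square-and-multiply, entries mod 947:
Q^1 = [[1,1],[1,0]]
Q^3 = (Q^1)²·Q = [[3,2],[2,1]]
Q^6 = (Q^3)² = [[13,8],[8,5]]
Q^12 = (Q^6)² = [[233,144],[144,89]]
Q^25 = (Q^12)²·Q = [[177,212],[212,912]]
Q^50 = (Q^25)² = [[513,747],[747,713]]
Q^100 = (Q^50)² = [[129,73],[73,56]]
F_100 mod 947 = Q^100[0][1] = 73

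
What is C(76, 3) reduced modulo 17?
5

Using Lucas' theorem:
Write n=76 and k=3 in base 17:
n in base 17: [4, 8]
k in base 17: [0, 3]
C(76,3) mod 17 = ∏ C(n_i, k_i) mod 17
Digit binomials (mod 17): C(4,0) = 1; C(8,3) = 56 ≡ 5
Product: 1 × 5 = 5 ≡ 5 (mod 17)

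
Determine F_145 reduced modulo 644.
1

Matrix identity: Q^n = [[F_(n+1), F_n], [F_n, F_(n-1)]] with Q = [[1,1],[1,0]].
n = 145 = 10010001₂. Square-and-multiply, entries mod 644:
Q^1 = [[1,1],[1,0]]
Q^2 = (Q^1)² = [[2,1],[1,1]]
Q^4 = (Q^2)² = [[5,3],[3,2]]
Q^9 = (Q^4)²·Q = [[55,34],[34,21]]
Q^18 = (Q^9)² = [[317,8],[8,309]]
Q^36 = (Q^18)² = [[89,500],[500,233]]
Q^72 = (Q^36)² = [[321,0],[0,321]]
Q^145 = (Q^72)²·Q = [[1,1],[1,0]]
F_145 mod 644 = Q^145[0][1] = 1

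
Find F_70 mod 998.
707

Matrix identity: Q^n = [[F_(n+1), F_n], [F_n, F_(n-1)]] with Q = [[1,1],[1,0]].
n = 70 = 1000110₂. Square-and-multiply, entries mod 998:
Q^1 = [[1,1],[1,0]]
Q^2 = (Q^1)² = [[2,1],[1,1]]
Q^4 = (Q^2)² = [[5,3],[3,2]]
Q^8 = (Q^4)² = [[34,21],[21,13]]
Q^17 = (Q^8)²·Q = [[588,599],[599,987]]
Q^35 = (Q^17)²·Q = [[272,955],[955,315]]
Q^70 = (Q^35)² = [[983,707],[707,276]]
F_70 mod 998 = Q^70[0][1] = 707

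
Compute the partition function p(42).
53174

p(n) counts ways to write n as a sum of positive integers (order ignored).
Euler's pentagonal recurrence: p(k) = p(k-1) + p(k-2) - p(k-5) - p(k-7) + p(k-12) + p(k-15) - ... (offsets j(3j∓1)/2, signs ++--, p(0)=1, p(<0)=0).
DP table for k = 0..41: p(0)=1, p(1)=1, p(2)=2, p(3)=3, p(4)=5, p(5)=7, p(6)=11, p(7)=15, p(8)=22, p(9)=30, p(10)=42, p(11)=56, p(12)=77, p(13)=101, p(14)=135, p(15)=176, p(16)=231, p(17)=297, p(18)=385, p(19)=490, p(20)=627, p(21)=792, p(22)=1002, p(23)=1255, p(24)=1575, p(25)=1958, p(26)=2436, p(27)=3010, p(28)=3718, p(29)=4565, p(30)=5604, p(31)=6842, p(32)=8349, p(33)=10143, p(34)=12310, p(35)=14883, p(36)=17977, p(37)=21637, p(38)=26015, p(39)=31185, p(40)=37338, p(41)=44583.
Final step: p(42) = p(41) + p(40) - p(37) - p(35) + p(30) + p(27) - p(20) - p(16) + p(7) + p(2)
= 44583 + 37338 - 21637 - 14883 + 5604 + 3010 - 627 - 231 + 15 + 2
= 53174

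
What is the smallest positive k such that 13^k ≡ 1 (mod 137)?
136

137 is prime, so ord(13) divides φ(137) = 136.
Divisors of 136: 1, 2, 4, 8, 17, 34, 68, 136.
Repeated squaring: 13^1 ≡ 13, 13^2 ≡ 32, 13^4 ≡ 65, 13^8 ≡ 115, 13^16 ≡ 73, 13^32 ≡ 123, 13^64 ≡ 59, 13^128 ≡ 56 (mod 137).
Test 13^d mod 137 for each divisor d in increasing order:
13^1 ≡ 13
13^2 ≡ 32
13^4 ≡ 65
13^8 ≡ 115
13^17 = 13^16·13^1 ≡ 127
13^34 = 13^32·13^2 ≡ 100
13^68 = 13^64·13^4 ≡ 136
13^136 = 13^128·13^8 ≡ 1  ← first divisor giving 1
The order is 136.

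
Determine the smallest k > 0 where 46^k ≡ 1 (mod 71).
10

71 is prime, so ord(46) divides φ(71) = 70.
Divisors of 70: 1, 2, 5, 7, 10, 14, 35, 70.
Repeated squaring: 46^1 ≡ 46, 46^2 ≡ 57, 46^4 ≡ 54, 46^8 ≡ 5, 46^16 ≡ 25, 46^32 ≡ 57, 46^64 ≡ 54 (mod 71).
Test 46^d mod 71 for each divisor d in increasing order:
46^1 ≡ 46
46^2 ≡ 57
46^5 = 46^4·46^1 ≡ 70
46^7 = 46^4·46^2·46^1 ≡ 14
46^10 = 46^8·46^2 ≡ 1  ← first divisor giving 1
The order is 10.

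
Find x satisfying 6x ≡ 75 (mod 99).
x ≡ 29 (mod 33)

gcd(6, 99) = 3, which divides 75, so solutions exist.
Divide through by 3: 2x ≡ 25 (mod 33).
Find 2^(-1) mod 33 by the extended Euclidean algorithm:
33 = 16 × 2 + 1  ⟹  1 = (1)·33 + (-16)·2
So (-16)·2 ≡ 1 (mod 33), i.e. 2^(-1) ≡ -16 ≡ 17 (mod 33).
x ≡ 17 × 25 = 425 ≡ 29 (mod 33).
Check: 6 × 29 = 174 ≡ 75 (mod 99).
x ≡ 29 (mod 33), giving 3 solutions mod 99.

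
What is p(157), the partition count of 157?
80630964769

p(n) counts ways to write n as a sum of positive integers (order ignored).
Euler's pentagonal recurrence: p(k) = p(k-1) + p(k-2) - p(k-5) - p(k-7) + p(k-12) + p(k-15) - ... (offsets j(3j∓1)/2, signs ++--, p(0)=1, p(<0)=0).
DP table for k = 0..156: p(0)=1, p(1)=1, p(2)=2, p(3)=3, p(4)=5, p(5)=7, p(6)=11, p(7)=15, p(8)=22, p(9)=30, p(10)=42, p(11)=56, p(12)=77, p(13)=101, p(14)=135, p(15)=176, p(16)=231, p(17)=297, p(18)=385, p(19)=490, p(20)=627, p(21)=792, p(22)=1002, p(23)=1255, p(24)=1575, p(25)=1958, p(26)=2436, p(27)=3010, p(28)=3718, p(29)=4565, p(30)=5604, p(31)=6842, p(32)=8349, p(33)=10143, p(34)=12310, p(35)=14883, p(36)=17977, p(37)=21637, p(38)=26015, p(39)=31185, p(40)=37338, p(41)=44583, p(42)=53174, p(43)=63261, p(44)=75175, p(45)=89134, p(46)=105558, p(47)=124754, p(48)=147273, p(49)=173525, p(50)=204226, p(51)=239943, p(52)=281589, p(53)=329931, p(54)=386155, p(55)=451276, p(56)=526823, p(57)=614154, p(58)=715220, p(59)=831820, p(60)=966467, p(61)=1121505, p(62)=1300156, p(63)=1505499, p(64)=1741630, p(65)=2012558, p(66)=2323520, p(67)=2679689, p(68)=3087735, p(69)=3554345, p(70)=4087968, p(71)=4697205, p(72)=5392783, p(73)=6185689, p(74)=7089500, p(75)=8118264, p(76)=9289091, p(77)=10619863, p(78)=12132164, p(79)=13848650, p(80)=15796476, p(81)=18004327, p(82)=20506255, p(83)=23338469, p(84)=26543660, p(85)=30167357, p(86)=34262962, p(87)=38887673, p(88)=44108109, p(89)=49995925, p(90)=56634173, p(91)=64112359, p(92)=72533807, p(93)=82010177, p(94)=92669720, p(95)=104651419, p(96)=118114304, p(97)=133230930, p(98)=150198136, p(99)=169229875, p(100)=190569292, p(101)=214481126, p(102)=241265379, p(103)=271248950, p(104)=304801365, p(105)=342325709, p(106)=384276336, p(107)=431149389, p(108)=483502844, p(109)=541946240, p(110)=607163746, p(111)=679903203, p(112)=761002156, p(113)=851376628, p(114)=952050665, p(115)=1064144451, p(116)=1188908248, p(117)=1327710076, p(118)=1482074143, p(119)=1653668665, p(120)=1844349560, p(121)=2056148051, p(122)=2291320912, p(123)=2552338241, p(124)=2841940500, p(125)=3163127352, p(126)=3519222692, p(127)=3913864295, p(128)=4351078600, p(129)=4835271870, p(130)=5371315400, p(131)=5964539504, p(132)=6620830889, p(133)=7346629512, p(134)=8149040695, p(135)=9035836076, p(136)=10015581680, p(137)=11097645016, p(138)=12292341831, p(139)=13610949895, p(140)=15065878135, p(141)=16670689208, p(142)=18440293320, p(143)=20390982757, p(144)=22540654445, p(145)=24908858009, p(146)=27517052599, p(147)=30388671978, p(148)=33549419497, p(149)=37027355200, p(150)=40853235313, p(151)=45060624582, p(152)=49686288421, p(153)=54770336324, p(154)=60356673280, p(155)=66493182097, p(156)=73232243759.
Final step: p(157) = p(156) + p(155) - p(152) - p(150) + p(145) + p(142) - p(135) - p(131) + p(122) + p(117) - p(106) - p(100) + p(87) + p(80) - p(65) - p(57) + p(40) + p(31) - p(12) - p(2)
= 73232243759 + 66493182097 - 49686288421 - 40853235313 + 24908858009 + 18440293320 - 9035836076 - 5964539504 + 2291320912 + 1327710076 - 384276336 - 190569292 + 38887673 + 15796476 - 2012558 - 614154 + 37338 + 6842 - 77 - 2
= 80630964769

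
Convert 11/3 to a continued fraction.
[3; 1, 2]

Euclidean algorithm steps:
11 = 3 × 3 + 2
3 = 1 × 2 + 1
2 = 2 × 1 + 0
Continued fraction: [3; 1, 2]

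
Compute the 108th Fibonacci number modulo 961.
197

Matrix identity: Q^n = [[F_(n+1), F_n], [F_n, F_(n-1)]] with Q = [[1,1],[1,0]].
n = 108 = 1101100₂. Square-and-multiply, entries mod 961:
Q^1 = [[1,1],[1,0]]
Q^3 = (Q^1)²·Q = [[3,2],[2,1]]
Q^6 = (Q^3)² = [[13,8],[8,5]]
Q^13 = (Q^6)²·Q = [[377,233],[233,144]]
Q^27 = (Q^13)²·Q = [[681,374],[374,307]]
Q^54 = (Q^27)² = [[129,488],[488,602]]
Q^108 = (Q^54)² = [[120,197],[197,884]]
F_108 mod 961 = Q^108[0][1] = 197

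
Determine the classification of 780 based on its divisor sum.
abundant

Proper divisors of 780: sum = 1 + 2 + 3 + 4 + 5 + 6 + 10 + 12 + ... + 156 + 195 + 260 + 390 (23 divisors) = 1572
Since 1572 > 780, 780 is abundant.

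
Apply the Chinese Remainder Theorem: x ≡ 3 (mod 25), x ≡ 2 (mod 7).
128

Using Chinese Remainder Theorem:
M = 25 × 7 = 175
M1 = 7, M2 = 25
y1 = 7^(-1) mod 25 = 18
y2 = 25^(-1) mod 7 = 2
x = (3×7×18 + 2×25×2) mod 175 = 128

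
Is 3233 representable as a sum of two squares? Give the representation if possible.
23² + 52² (a=23, b=52)

Factorization: 3233 = 53 × 61
By Fermat: n is sum of two squares iff every prime p ≡ 3 (mod 4) appears to even power.
All primes ≡ 3 (mod 4) appear to even power.
Search a = 0, 1, 2, … for 3233 - a² a perfect square: first hit at a = 23: 3233 - 529 = 2704 = 52².
3233 = 23² + 52² = 529 + 2704 ✓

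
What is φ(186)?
60

186 = 2 × 3 × 31
φ(n) = n × ∏(1 - 1/p) for each prime p dividing n
φ(186) = 186 × (1 - 1/2) × (1 - 1/3) × (1 - 1/31) = 60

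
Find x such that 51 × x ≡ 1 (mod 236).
199

gcd(51, 236) = 1, so the inverse exists.
Extended Euclidean algorithm on (236, 51):
236 = 4 × 51 + 32  ⟹  32 = (1)·236 + (-4)·51
51 = 1 × 32 + 19  ⟹  19 = (-1)·236 + (5)·51
32 = 1 × 19 + 13  ⟹  13 = (2)·236 + (-9)·51
19 = 1 × 13 + 6  ⟹  6 = (-3)·236 + (14)·51
13 = 2 × 6 + 1  ⟹  1 = (8)·236 + (-37)·51
So (-37)·51 ≡ 1 (mod 236), i.e. 51^(-1) ≡ -37 ≡ 199 (mod 236).
Check: 51 × 199 = 10149 ≡ 1 (mod 236)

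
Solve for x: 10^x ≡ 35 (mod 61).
37

Baby-step giant-step with step n = ⌈√61⌉ = 8.
Baby steps 10^j mod 61 (j:value) for j=0..7: 0:1, 1:10, 2:39, 3:24, 4:57, 5:21, 6:27, 7:26.
Giant-step multiplier: 10^(-8) ≡ 10^(60-8) = 10^52 ≡ 42 (mod 61).
Giant steps γ_i = 35·42^i mod 61: γ_0=35, γ_1=6, γ_2=8, γ_3=31, γ_4=21 (in table at j=5).
x = i·n + j = 4·8 + 5 = 37.
Check: 10^37 ≡ 35 (mod 61).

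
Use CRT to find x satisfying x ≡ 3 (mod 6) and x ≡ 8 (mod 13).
21

Using Chinese Remainder Theorem:
M = 6 × 13 = 78
M1 = 13, M2 = 6
y1 = 13^(-1) mod 6 = 1
y2 = 6^(-1) mod 13 = 11
x = (3×13×1 + 8×6×11) mod 78 = 21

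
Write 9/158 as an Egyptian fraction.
1/18 + 1/711

Greedy algorithm:
9/158: ceiling(158/9) = 18, use 1/18
1/711: ceiling(711/1) = 711, use 1/711
Result: 9/158 = 1/18 + 1/711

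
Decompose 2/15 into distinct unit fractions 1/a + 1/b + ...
1/8 + 1/120

Greedy algorithm:
2/15: ceiling(15/2) = 8, use 1/8
1/120: ceiling(120/1) = 120, use 1/120
Result: 2/15 = 1/8 + 1/120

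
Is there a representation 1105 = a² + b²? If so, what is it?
4² + 33² (a=4, b=33)

Factorization: 1105 = 5 × 13 × 17
By Fermat: n is sum of two squares iff every prime p ≡ 3 (mod 4) appears to even power.
All primes ≡ 3 (mod 4) appear to even power.
Search a = 0, 1, 2, … for 1105 - a² a perfect square: first hit at a = 4: 1105 - 16 = 1089 = 33².
1105 = 4² + 33² = 16 + 1089 ✓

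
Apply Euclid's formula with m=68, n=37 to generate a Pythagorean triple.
(3255, 5032, 5993)

Euclid's formula: a = m² - n², b = 2mn, c = m² + n²
m = 68, n = 37
a = 68² - 37² = 4624 - 1369 = 3255
b = 2 × 68 × 37 = 5032
c = 68² + 37² = 4624 + 1369 = 5993
Verification: 3255² + 5032² = 10595025 + 25321024 = 35916049 = 5993² ✓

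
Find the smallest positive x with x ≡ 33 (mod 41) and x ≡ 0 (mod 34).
238

Using Chinese Remainder Theorem:
M = 41 × 34 = 1394
M1 = 34, M2 = 41
y1 = 34^(-1) mod 41 = 35
y2 = 41^(-1) mod 34 = 5
x = (33×34×35 + 0×41×5) mod 1394 = 238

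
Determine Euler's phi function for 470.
184

470 = 2 × 5 × 47
φ(n) = n × ∏(1 - 1/p) for each prime p dividing n
φ(470) = 470 × (1 - 1/2) × (1 - 1/5) × (1 - 1/47) = 184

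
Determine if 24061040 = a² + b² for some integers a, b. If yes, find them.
Not possible

Factorization: 24061040 = 2^4 × 5 × 67^3
By Fermat: n is sum of two squares iff every prime p ≡ 3 (mod 4) appears to even power.
Prime(s) ≡ 3 (mod 4) with odd exponent: [(67, 3)]
Therefore 24061040 cannot be expressed as a² + b².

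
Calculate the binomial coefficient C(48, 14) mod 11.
5

Using Lucas' theorem:
Write n=48 and k=14 in base 11:
n in base 11: [4, 4]
k in base 11: [1, 3]
C(48,14) mod 11 = ∏ C(n_i, k_i) mod 11
Digit binomials (mod 11): C(4,1) = 4; C(4,3) = 4
Product: 4 × 4 = 16 ≡ 5 (mod 11)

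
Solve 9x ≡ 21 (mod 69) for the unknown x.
x ≡ 10 (mod 23)

gcd(9, 69) = 3, which divides 21, so solutions exist.
Divide through by 3: 3x ≡ 7 (mod 23).
Find 3^(-1) mod 23 by the extended Euclidean algorithm:
23 = 7 × 3 + 2  ⟹  2 = (1)·23 + (-7)·3
3 = 1 × 2 + 1  ⟹  1 = (-1)·23 + (8)·3
So (8)·3 ≡ 1 (mod 23), i.e. 3^(-1) ≡ 8 (mod 23).
x ≡ 8 × 7 = 56 ≡ 10 (mod 23).
Check: 9 × 10 = 90 ≡ 21 (mod 69).
x ≡ 10 (mod 23), giving 3 solutions mod 69.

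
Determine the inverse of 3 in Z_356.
119

gcd(3, 356) = 1, so the inverse exists.
Extended Euclidean algorithm on (356, 3):
356 = 118 × 3 + 2  ⟹  2 = (1)·356 + (-118)·3
3 = 1 × 2 + 1  ⟹  1 = (-1)·356 + (119)·3
So (119)·3 ≡ 1 (mod 356), i.e. 3^(-1) ≡ 119 (mod 356).
Check: 3 × 119 = 357 ≡ 1 (mod 356)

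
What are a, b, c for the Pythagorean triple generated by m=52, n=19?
(2343, 1976, 3065)

Euclid's formula: a = m² - n², b = 2mn, c = m² + n²
m = 52, n = 19
a = 52² - 19² = 2704 - 361 = 2343
b = 2 × 52 × 19 = 1976
c = 52² + 19² = 2704 + 361 = 3065
Verification: 2343² + 1976² = 5489649 + 3904576 = 9394225 = 3065² ✓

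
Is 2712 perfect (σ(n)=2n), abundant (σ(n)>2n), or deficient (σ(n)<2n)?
abundant

Proper divisors of 2712: sum = 1 + 2 + 3 + 4 + 6 + 8 + 12 + 24 + 113 + 226 + 339 + 452 + 678 + 904 + 1356 = 4128
Since 4128 > 2712, 2712 is abundant.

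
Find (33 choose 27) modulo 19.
1

Using Lucas' theorem:
Write n=33 and k=27 in base 19:
n in base 19: [1, 14]
k in base 19: [1, 8]
C(33,27) mod 19 = ∏ C(n_i, k_i) mod 19
Digit binomials (mod 19): C(1,1) = 1; C(14,8) = 3003 ≡ 1
Product: 1 × 1 = 1 ≡ 1 (mod 19)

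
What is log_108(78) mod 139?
98

Baby-step giant-step with step n = ⌈√139⌉ = 12.
Baby steps 108^j mod 139 (j:value) for j=0..11: 0:1, 1:108, 2:127, 3:94, 4:5, 5:123, 6:79, 7:53, 8:25, 9:59, 10:117, 11:126.
Giant-step multiplier: 108^(-12) ≡ 108^(138-12) = 108^126 ≡ 129 (mod 139).
Giant steps γ_i = 78·129^i mod 139: γ_0=78, γ_1=54, γ_2=16, γ_3=118, γ_4=71, γ_5=124, γ_6=11, γ_7=29, γ_8=127 (in table at j=2).
x = i·n + j = 8·12 + 2 = 98.
Check: 108^98 ≡ 78 (mod 139).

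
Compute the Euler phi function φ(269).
268

269 = 269
φ(n) = n × ∏(1 - 1/p) for each prime p dividing n
φ(269) = 269 × (1 - 1/269) = 268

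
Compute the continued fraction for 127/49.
[2; 1, 1, 2, 4, 2]

Euclidean algorithm steps:
127 = 2 × 49 + 29
49 = 1 × 29 + 20
29 = 1 × 20 + 9
20 = 2 × 9 + 2
9 = 4 × 2 + 1
2 = 2 × 1 + 0
Continued fraction: [2; 1, 1, 2, 4, 2]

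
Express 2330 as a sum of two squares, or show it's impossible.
11² + 47² (a=11, b=47)

Factorization: 2330 = 2 × 5 × 233
By Fermat: n is sum of two squares iff every prime p ≡ 3 (mod 4) appears to even power.
All primes ≡ 3 (mod 4) appear to even power.
Search a = 0, 1, 2, … for 2330 - a² a perfect square: first hit at a = 11: 2330 - 121 = 2209 = 47².
2330 = 11² + 47² = 121 + 2209 ✓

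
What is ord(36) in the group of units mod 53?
13

53 is prime, so ord(36) divides φ(53) = 52.
Divisors of 52: 1, 2, 4, 13, 26, 52.
Repeated squaring: 36^1 ≡ 36, 36^2 ≡ 24, 36^4 ≡ 46, 36^8 ≡ 49, 36^16 ≡ 16, 36^32 ≡ 44 (mod 53).
Test 36^d mod 53 for each divisor d in increasing order:
36^1 ≡ 36
36^2 ≡ 24
36^4 ≡ 46
36^13 = 36^8·36^4·36^1 ≡ 1  ← first divisor giving 1
The order is 13.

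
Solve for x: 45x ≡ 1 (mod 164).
113

gcd(45, 164) = 1, so the inverse exists.
Extended Euclidean algorithm on (164, 45):
164 = 3 × 45 + 29  ⟹  29 = (1)·164 + (-3)·45
45 = 1 × 29 + 16  ⟹  16 = (-1)·164 + (4)·45
29 = 1 × 16 + 13  ⟹  13 = (2)·164 + (-7)·45
16 = 1 × 13 + 3  ⟹  3 = (-3)·164 + (11)·45
13 = 4 × 3 + 1  ⟹  1 = (14)·164 + (-51)·45
So (-51)·45 ≡ 1 (mod 164), i.e. 45^(-1) ≡ -51 ≡ 113 (mod 164).
Check: 45 × 113 = 5085 ≡ 1 (mod 164)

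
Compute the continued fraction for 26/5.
[5; 5]

Euclidean algorithm steps:
26 = 5 × 5 + 1
5 = 5 × 1 + 0
Continued fraction: [5; 5]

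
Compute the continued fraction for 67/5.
[13; 2, 2]

Euclidean algorithm steps:
67 = 13 × 5 + 2
5 = 2 × 2 + 1
2 = 2 × 1 + 0
Continued fraction: [13; 2, 2]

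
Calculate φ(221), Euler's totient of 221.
192

221 = 13 × 17
φ(n) = n × ∏(1 - 1/p) for each prime p dividing n
φ(221) = 221 × (1 - 1/13) × (1 - 1/17) = 192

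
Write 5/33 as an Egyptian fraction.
1/7 + 1/116 + 1/26796

Greedy algorithm:
5/33: ceiling(33/5) = 7, use 1/7
2/231: ceiling(231/2) = 116, use 1/116
1/26796: ceiling(26796/1) = 26796, use 1/26796
Result: 5/33 = 1/7 + 1/116 + 1/26796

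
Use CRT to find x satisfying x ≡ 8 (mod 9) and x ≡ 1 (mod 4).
17

Using Chinese Remainder Theorem:
M = 9 × 4 = 36
M1 = 4, M2 = 9
y1 = 4^(-1) mod 9 = 7
y2 = 9^(-1) mod 4 = 1
x = (8×4×7 + 1×9×1) mod 36 = 17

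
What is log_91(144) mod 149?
114

Baby-step giant-step with step n = ⌈√149⌉ = 13.
Baby steps 91^j mod 149 (j:value) for j=0..12: 0:1, 1:91, 2:86, 3:78, 4:95, 5:3, 6:124, 7:109, 8:85, 9:136, 10:9, 11:74, 12:29.
Giant-step multiplier: 91^(-13) ≡ 91^(148-13) = 91^135 ≡ 97 (mod 149).
Giant steps γ_i = 144·97^i mod 149: γ_0=144, γ_1=111, γ_2=39, γ_3=58, γ_4=113, γ_5=84, γ_6=102, γ_7=60, γ_8=9 (in table at j=10).
x = i·n + j = 8·13 + 10 = 114.
Check: 91^114 ≡ 144 (mod 149).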